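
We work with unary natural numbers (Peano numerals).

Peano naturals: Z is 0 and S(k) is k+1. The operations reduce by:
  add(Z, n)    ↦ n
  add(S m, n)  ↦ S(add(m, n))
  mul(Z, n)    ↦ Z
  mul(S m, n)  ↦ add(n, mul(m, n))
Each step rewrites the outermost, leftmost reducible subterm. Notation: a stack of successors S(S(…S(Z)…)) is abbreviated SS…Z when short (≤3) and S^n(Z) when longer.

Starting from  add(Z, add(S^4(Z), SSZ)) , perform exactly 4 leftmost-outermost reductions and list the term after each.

Answer: after 4 steps: S(S(S(add(SZ, SSZ))))

Working:
  start: add(Z, add(S^4(Z), SSZ))
  →1  add(S^4(Z), SSZ)
  →2  S(add(SSSZ, SSZ))
  →3  S(S(add(SSZ, SSZ)))
  →4  S(S(S(add(SZ, SSZ))))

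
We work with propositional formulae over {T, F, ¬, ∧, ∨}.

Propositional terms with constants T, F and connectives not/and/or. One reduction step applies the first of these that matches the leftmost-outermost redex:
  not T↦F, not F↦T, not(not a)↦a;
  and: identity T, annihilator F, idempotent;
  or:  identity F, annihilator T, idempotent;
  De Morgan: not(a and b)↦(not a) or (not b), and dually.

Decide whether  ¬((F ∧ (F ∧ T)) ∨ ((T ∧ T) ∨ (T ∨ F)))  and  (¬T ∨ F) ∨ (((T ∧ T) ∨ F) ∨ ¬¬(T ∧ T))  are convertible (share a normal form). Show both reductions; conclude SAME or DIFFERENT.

Answer: DIFFERENT — A ⇓ F, B ⇓ T

Working:
Term A:
  start: ¬((F ∧ (F ∧ T)) ∨ ((T ∧ T) ∨ (T ∨ F)))
  →1  ¬(F ∧ (F ∧ T)) ∧ ¬((T ∧ T) ∨ (T ∨ F))
  →2  (¬F ∨ ¬(F ∧ T)) ∧ ¬((T ∧ T) ∨ (T ∨ F))
  →3  (T ∨ ¬(F ∧ T)) ∧ ¬((T ∧ T) ∨ (T ∨ F))
  →4  T ∧ ¬((T ∧ T) ∨ (T ∨ F))
  →5  ¬((T ∧ T) ∨ (T ∨ F))
  →6  ¬(T ∧ T) ∧ ¬(T ∨ F)
  →7  (¬T ∨ ¬T) ∧ ¬(T ∨ F)
  →8  ¬T ∧ ¬(T ∨ F)
  →9  F ∧ ¬(T ∨ F)
  →10  F

Term B:
  start: (¬T ∨ F) ∨ (((T ∧ T) ∨ F) ∨ ¬¬(T ∧ T))
  →1  ¬T ∨ (((T ∧ T) ∨ F) ∨ ¬¬(T ∧ T))
  →2  F ∨ (((T ∧ T) ∨ F) ∨ ¬¬(T ∧ T))
  →3  ((T ∧ T) ∨ F) ∨ ¬¬(T ∧ T)
  →4  (T ∧ T) ∨ ¬¬(T ∧ T)
  →5  T ∨ ¬¬(T ∧ T)
  →6  T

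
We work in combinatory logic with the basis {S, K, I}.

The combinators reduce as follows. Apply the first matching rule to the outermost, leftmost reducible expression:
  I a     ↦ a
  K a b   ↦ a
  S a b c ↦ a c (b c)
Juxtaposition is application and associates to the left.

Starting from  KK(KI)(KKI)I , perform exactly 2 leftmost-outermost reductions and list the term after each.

Answer: after 2 steps: KKI

Working:
  start: KK(KI)(KKI)I
  [1] K(KKI)I
  [2] KKI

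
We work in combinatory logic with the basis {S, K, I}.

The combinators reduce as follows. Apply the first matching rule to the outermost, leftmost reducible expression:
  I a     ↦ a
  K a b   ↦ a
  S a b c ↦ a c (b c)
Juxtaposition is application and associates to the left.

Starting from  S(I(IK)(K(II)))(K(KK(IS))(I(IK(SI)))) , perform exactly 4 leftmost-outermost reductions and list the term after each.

Answer: after 4 steps: S(K(KI))(KK(IS))

Working:
  start: S(I(IK)(K(II)))(K(KK(IS))(I(IK(SI))))
  step 1: S(IK(K(II)))(K(KK(IS))(I(IK(SI))))
  step 2: S(K(K(II)))(K(KK(IS))(I(IK(SI))))
  step 3: S(K(KI))(K(KK(IS))(I(IK(SI))))
  step 4: S(K(KI))(KK(IS))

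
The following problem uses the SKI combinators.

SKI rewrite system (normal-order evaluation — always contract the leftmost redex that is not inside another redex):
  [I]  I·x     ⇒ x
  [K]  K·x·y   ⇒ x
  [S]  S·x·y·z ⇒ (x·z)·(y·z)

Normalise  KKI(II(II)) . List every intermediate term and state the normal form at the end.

Answer: normal form = KI  (in 4 steps)

Reduction:
  start: KKI(II(II))
  →1  K(II(II))
  →2  K(I(II))
  →3  K(II)
  →4  KI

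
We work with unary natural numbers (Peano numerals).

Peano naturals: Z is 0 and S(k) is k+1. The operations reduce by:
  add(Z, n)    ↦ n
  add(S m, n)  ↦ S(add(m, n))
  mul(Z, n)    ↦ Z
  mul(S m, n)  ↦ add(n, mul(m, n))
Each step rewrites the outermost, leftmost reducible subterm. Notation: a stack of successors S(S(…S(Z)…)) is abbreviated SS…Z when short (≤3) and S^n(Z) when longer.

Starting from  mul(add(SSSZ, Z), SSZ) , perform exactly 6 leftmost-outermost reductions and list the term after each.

Answer: after 6 steps: S(S(mul(S(add(SZ, Z)), SSZ)))

Derivation:
  start: mul(add(SSSZ, Z), SSZ)
  step 1: mul(S(add(SSZ, Z)), SSZ)
  step 2: add(SSZ, mul(add(SSZ, Z), SSZ))
  step 3: S(add(SZ, mul(add(SSZ, Z), SSZ)))
  step 4: S(S(add(Z, mul(add(SSZ, Z), SSZ))))
  step 5: S(S(mul(add(SSZ, Z), SSZ)))
  step 6: S(S(mul(S(add(SZ, Z)), SSZ)))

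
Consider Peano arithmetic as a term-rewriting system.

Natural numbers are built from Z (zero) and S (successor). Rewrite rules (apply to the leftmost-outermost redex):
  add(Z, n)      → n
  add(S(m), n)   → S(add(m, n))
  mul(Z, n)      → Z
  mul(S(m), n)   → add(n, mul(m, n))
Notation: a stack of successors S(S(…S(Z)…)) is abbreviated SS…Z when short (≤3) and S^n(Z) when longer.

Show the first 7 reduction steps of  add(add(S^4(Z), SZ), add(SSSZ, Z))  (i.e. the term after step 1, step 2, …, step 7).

Answer: after 7 steps: S(S(S(add(S(add(Z, SZ)), add(SSSZ, Z)))))

Working:
  start: add(add(S^4(Z), SZ), add(SSSZ, Z))
  step 1: add(S(add(SSSZ, SZ)), add(SSSZ, Z))
  step 2: S(add(add(SSSZ, SZ), add(SSSZ, Z)))
  step 3: S(add(S(add(SSZ, SZ)), add(SSSZ, Z)))
  step 4: S(S(add(add(SSZ, SZ), add(SSSZ, Z))))
  step 5: S(S(add(S(add(SZ, SZ)), add(SSSZ, Z))))
  step 6: S(S(S(add(add(SZ, SZ), add(SSSZ, Z)))))
  step 7: S(S(S(add(S(add(Z, SZ)), add(SSSZ, Z)))))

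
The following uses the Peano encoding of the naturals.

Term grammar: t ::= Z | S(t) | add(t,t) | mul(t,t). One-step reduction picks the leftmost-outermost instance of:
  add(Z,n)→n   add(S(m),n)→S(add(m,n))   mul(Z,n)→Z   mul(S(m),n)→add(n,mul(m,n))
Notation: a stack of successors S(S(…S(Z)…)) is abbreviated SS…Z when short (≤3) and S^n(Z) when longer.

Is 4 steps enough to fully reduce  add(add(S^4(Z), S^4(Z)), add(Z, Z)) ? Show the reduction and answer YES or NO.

  start: add(add(S^4(Z), S^4(Z)), add(Z, Z))
  step 1: add(S(add(SSSZ, S^4(Z))), add(Z, Z))
  step 2: S(add(add(SSSZ, S^4(Z)), add(Z, Z)))
  step 3: S(add(S(add(SSZ, S^4(Z))), add(Z, Z)))
  step 4: S(S(add(add(SSZ, S^4(Z)), add(Z, Z))))

Answer: NO — after 4 steps the term is S(S(add(add(SSZ, S^4(Z)), add(Z, Z)))), not yet normal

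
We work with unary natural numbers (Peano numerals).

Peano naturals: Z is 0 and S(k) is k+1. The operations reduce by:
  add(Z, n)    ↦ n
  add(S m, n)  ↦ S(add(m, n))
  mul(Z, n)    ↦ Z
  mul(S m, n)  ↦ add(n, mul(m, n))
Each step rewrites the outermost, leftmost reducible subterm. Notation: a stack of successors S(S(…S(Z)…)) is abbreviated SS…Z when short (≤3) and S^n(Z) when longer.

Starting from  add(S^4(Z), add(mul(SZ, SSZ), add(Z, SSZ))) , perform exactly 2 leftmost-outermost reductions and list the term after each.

  start: add(S^4(Z), add(mul(SZ, SSZ), add(Z, SSZ)))
  step 1: S(add(SSSZ, add(mul(SZ, SSZ), add(Z, SSZ))))
  step 2: S(S(add(SSZ, add(mul(SZ, SSZ), add(Z, SSZ)))))

Answer: after 2 steps: S(S(add(SSZ, add(mul(SZ, SSZ), add(Z, SSZ)))))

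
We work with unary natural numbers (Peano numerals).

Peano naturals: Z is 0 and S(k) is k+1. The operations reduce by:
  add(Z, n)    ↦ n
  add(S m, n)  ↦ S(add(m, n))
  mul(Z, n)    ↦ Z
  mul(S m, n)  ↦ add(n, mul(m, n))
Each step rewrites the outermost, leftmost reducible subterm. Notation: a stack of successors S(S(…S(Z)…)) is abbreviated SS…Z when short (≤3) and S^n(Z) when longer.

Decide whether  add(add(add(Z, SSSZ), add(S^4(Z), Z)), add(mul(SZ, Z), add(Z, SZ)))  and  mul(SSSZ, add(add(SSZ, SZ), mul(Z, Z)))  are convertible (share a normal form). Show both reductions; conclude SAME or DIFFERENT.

Answer: DIFFERENT — A ⇓ S^8(Z), B ⇓ S^9(Z)

Reduction:
Term A:
  start: add(add(add(Z, SSSZ), add(S^4(Z), Z)), add(mul(SZ, Z), add(Z, SZ)))
  →1  add(add(SSSZ, add(S^4(Z), Z)), add(mul(SZ, Z), add(Z, SZ)))
  →2  add(S(add(SSZ, add(S^4(Z), Z))), add(mul(SZ, Z), add(Z, SZ)))
  →3  S(add(add(SSZ, add(S^4(Z), Z)), add(mul(SZ, Z), add(Z, SZ))))
  →4  S(add(S(add(SZ, add(S^4(Z), Z))), add(mul(SZ, Z), add(Z, SZ))))
  →5  S(S(add(add(SZ, add(S^4(Z), Z)), add(mul(SZ, Z), add(Z, SZ)))))
  →6  S(S(add(S(add(Z, add(S^4(Z), Z))), add(mul(SZ, Z), add(Z, SZ)))))
  →7  S(S(S(add(add(Z, add(S^4(Z), Z)), add(mul(SZ, Z), add(Z, SZ))))))
  →8  S(S(S(add(add(S^4(Z), Z), add(mul(SZ, Z), add(Z, SZ))))))
  →9  S(S(S(add(S(add(SSSZ, Z)), add(mul(SZ, Z), add(Z, SZ))))))
  →10  S(S(S(S(add(add(SSSZ, Z), add(mul(SZ, Z), add(Z, SZ)))))))
  →11  S(S(S(S(add(S(add(SSZ, Z)), add(mul(SZ, Z), add(Z, SZ)))))))
  →12  S(S(S(S(S(add(add(SSZ, Z), add(mul(SZ, Z), add(Z, SZ))))))))
  →13  S(S(S(S(S(add(S(add(SZ, Z)), add(mul(SZ, Z), add(Z, SZ))))))))
  →14  S(S(S(S(S(S(add(add(SZ, Z), add(mul(SZ, Z), add(Z, SZ)))))))))
  →15  S(S(S(S(S(S(add(S(add(Z, Z)), add(mul(SZ, Z), add(Z, SZ)))))))))
  →16  S(S(S(S(S(S(S(add(add(Z, Z), add(mul(SZ, Z), add(Z, SZ))))))))))
  →17  S(S(S(S(S(S(S(add(Z, add(mul(SZ, Z), add(Z, SZ))))))))))
  →18  S(S(S(S(S(S(S(add(mul(SZ, Z), add(Z, SZ)))))))))
  →19  S(S(S(S(S(S(S(add(add(Z, mul(Z, Z)), add(Z, SZ)))))))))
  →20  S(S(S(S(S(S(S(add(mul(Z, Z), add(Z, SZ)))))))))
  →21  S(S(S(S(S(S(S(add(Z, add(Z, SZ)))))))))
  →22  S(S(S(S(S(S(S(add(Z, SZ))))))))
  →23  S^8(Z)

Term B:
  start: mul(SSSZ, add(add(SSZ, SZ), mul(Z, Z)))
  →1  add(add(add(SSZ, SZ), mul(Z, Z)), mul(SSZ, add(add(SSZ, SZ), mul(Z, Z))))
  →2  add(add(S(add(SZ, SZ)), mul(Z, Z)), mul(SSZ, add(add(SSZ, SZ), mul(Z, Z))))
  →3  add(S(add(add(SZ, SZ), mul(Z, Z))), mul(SSZ, add(add(SSZ, SZ), mul(Z, Z))))
  →4  S(add(add(add(SZ, SZ), mul(Z, Z)), mul(SSZ, add(add(SSZ, SZ), mul(Z, Z)))))
  →5  S(add(add(S(add(Z, SZ)), mul(Z, Z)), mul(SSZ, add(add(SSZ, SZ), mul(Z, Z)))))
  →6  S(add(S(add(add(Z, SZ), mul(Z, Z))), mul(SSZ, add(add(SSZ, SZ), mul(Z, Z)))))
  →7  S(S(add(add(add(Z, SZ), mul(Z, Z)), mul(SSZ, add(add(SSZ, SZ), mul(Z, Z))))))
  →8  S(S(add(add(SZ, mul(Z, Z)), mul(SSZ, add(add(SSZ, SZ), mul(Z, Z))))))
  →9  S(S(add(S(add(Z, mul(Z, Z))), mul(SSZ, add(add(SSZ, SZ), mul(Z, Z))))))
  →10  S(S(S(add(add(Z, mul(Z, Z)), mul(SSZ, add(add(SSZ, SZ), mul(Z, Z)))))))
  →11  S(S(S(add(mul(Z, Z), mul(SSZ, add(add(SSZ, SZ), mul(Z, Z)))))))
  →12  S(S(S(add(Z, mul(SSZ, add(add(SSZ, SZ), mul(Z, Z)))))))
  →13  S(S(S(mul(SSZ, add(add(SSZ, SZ), mul(Z, Z))))))
  →14  S(S(S(add(add(add(SSZ, SZ), mul(Z, Z)), mul(SZ, add(add(SSZ, SZ), mul(Z, Z)))))))
  →15  S(S(S(add(add(S(add(SZ, SZ)), mul(Z, Z)), mul(SZ, add(add(SSZ, SZ), mul(Z, Z)))))))
  →16  S(S(S(add(S(add(add(SZ, SZ), mul(Z, Z))), mul(SZ, add(add(SSZ, SZ), mul(Z, Z)))))))
  →17  S(S(S(S(add(add(add(SZ, SZ), mul(Z, Z)), mul(SZ, add(add(SSZ, SZ), mul(Z, Z))))))))
  →18  S(S(S(S(add(add(S(add(Z, SZ)), mul(Z, Z)), mul(SZ, add(add(SSZ, SZ), mul(Z, Z))))))))
  →19  S(S(S(S(add(S(add(add(Z, SZ), mul(Z, Z))), mul(SZ, add(add(SSZ, SZ), mul(Z, Z))))))))
  →20  S(S(S(S(S(add(add(add(Z, SZ), mul(Z, Z)), mul(SZ, add(add(SSZ, SZ), mul(Z, Z)))))))))
  →21  S(S(S(S(S(add(add(SZ, mul(Z, Z)), mul(SZ, add(add(SSZ, SZ), mul(Z, Z)))))))))
  →22  S(S(S(S(S(add(S(add(Z, mul(Z, Z))), mul(SZ, add(add(SSZ, SZ), mul(Z, Z)))))))))
  →23  S(S(S(S(S(S(add(add(Z, mul(Z, Z)), mul(SZ, add(add(SSZ, SZ), mul(Z, Z))))))))))
  →24  S(S(S(S(S(S(add(mul(Z, Z), mul(SZ, add(add(SSZ, SZ), mul(Z, Z))))))))))
  →25  S(S(S(S(S(S(add(Z, mul(SZ, add(add(SSZ, SZ), mul(Z, Z))))))))))
  →26  S(S(S(S(S(S(mul(SZ, add(add(SSZ, SZ), mul(Z, Z)))))))))
  →27  S(S(S(S(S(S(add(add(add(SSZ, SZ), mul(Z, Z)), mul(Z, add(add(SSZ, SZ), mul(Z, Z))))))))))
  →28  S(S(S(S(S(S(add(add(S(add(SZ, SZ)), mul(Z, Z)), mul(Z, add(add(SSZ, SZ), mul(Z, Z))))))))))
  →29  S(S(S(S(S(S(add(S(add(add(SZ, SZ), mul(Z, Z))), mul(Z, add(add(SSZ, SZ), mul(Z, Z))))))))))
  →30  S(S(S(S(S(S(S(add(add(add(SZ, SZ), mul(Z, Z)), mul(Z, add(add(SSZ, SZ), mul(Z, Z)))))))))))
  →31  S(S(S(S(S(S(S(add(add(S(add(Z, SZ)), mul(Z, Z)), mul(Z, add(add(SSZ, SZ), mul(Z, Z)))))))))))
  →32  S(S(S(S(S(S(S(add(S(add(add(Z, SZ), mul(Z, Z))), mul(Z, add(add(SSZ, SZ), mul(Z, Z)))))))))))
  →33  S(S(S(S(S(S(S(S(add(add(add(Z, SZ), mul(Z, Z)), mul(Z, add(add(SSZ, SZ), mul(Z, Z))))))))))))
  →34  S(S(S(S(S(S(S(S(add(add(SZ, mul(Z, Z)), mul(Z, add(add(SSZ, SZ), mul(Z, Z))))))))))))
  →35  S(S(S(S(S(S(S(S(add(S(add(Z, mul(Z, Z))), mul(Z, add(add(SSZ, SZ), mul(Z, Z))))))))))))
  →36  S(S(S(S(S(S(S(S(S(add(add(Z, mul(Z, Z)), mul(Z, add(add(SSZ, SZ), mul(Z, Z)))))))))))))
  →37  S(S(S(S(S(S(S(S(S(add(mul(Z, Z), mul(Z, add(add(SSZ, SZ), mul(Z, Z)))))))))))))
  →38  S(S(S(S(S(S(S(S(S(add(Z, mul(Z, add(add(SSZ, SZ), mul(Z, Z)))))))))))))
  →39  S(S(S(S(S(S(S(S(S(mul(Z, add(add(SSZ, SZ), mul(Z, Z))))))))))))
  →40  S^9(Z)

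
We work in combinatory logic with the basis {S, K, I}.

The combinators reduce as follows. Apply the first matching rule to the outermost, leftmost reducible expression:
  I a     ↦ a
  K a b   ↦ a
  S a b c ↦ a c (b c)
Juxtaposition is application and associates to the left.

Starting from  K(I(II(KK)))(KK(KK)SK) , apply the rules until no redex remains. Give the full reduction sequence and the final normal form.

Answer: normal form = KK  (in 4 steps)

Derivation:
  start: K(I(II(KK)))(KK(KK)SK)
  [1] I(II(KK))
  [2] II(KK)
  [3] I(KK)
  [4] KK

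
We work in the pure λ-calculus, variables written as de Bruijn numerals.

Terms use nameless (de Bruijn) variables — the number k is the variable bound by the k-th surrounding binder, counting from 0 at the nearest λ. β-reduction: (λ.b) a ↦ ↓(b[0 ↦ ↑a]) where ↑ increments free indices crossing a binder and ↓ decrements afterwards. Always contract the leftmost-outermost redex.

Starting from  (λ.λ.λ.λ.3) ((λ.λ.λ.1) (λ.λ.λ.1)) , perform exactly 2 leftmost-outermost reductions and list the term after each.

  start: (λ.λ.λ.λ.3) ((λ.λ.λ.1) (λ.λ.λ.1))
  →1  λ.λ.λ.(λ.λ.λ.1) (λ.λ.λ.1)
  →2  λ.λ.λ.λ.λ.1

Answer: after 2 steps: λ.λ.λ.λ.λ.1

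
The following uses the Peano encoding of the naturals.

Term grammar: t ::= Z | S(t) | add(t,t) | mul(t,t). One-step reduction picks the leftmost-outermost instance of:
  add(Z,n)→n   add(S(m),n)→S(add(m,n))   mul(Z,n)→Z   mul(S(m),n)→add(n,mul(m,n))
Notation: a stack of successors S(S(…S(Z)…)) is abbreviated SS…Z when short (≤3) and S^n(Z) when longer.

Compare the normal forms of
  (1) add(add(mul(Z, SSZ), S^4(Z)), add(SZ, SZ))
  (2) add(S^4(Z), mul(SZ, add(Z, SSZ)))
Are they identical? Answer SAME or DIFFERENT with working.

Term A:
  start: add(add(mul(Z, SSZ), S^4(Z)), add(SZ, SZ))
  [1] add(add(Z, S^4(Z)), add(SZ, SZ))
  [2] add(S^4(Z), add(SZ, SZ))
  [3] S(add(SSSZ, add(SZ, SZ)))
  [4] S(S(add(SSZ, add(SZ, SZ))))
  [5] S(S(S(add(SZ, add(SZ, SZ)))))
  [6] S(S(S(S(add(Z, add(SZ, SZ))))))
  [7] S(S(S(S(add(SZ, SZ)))))
  [8] S(S(S(S(S(add(Z, SZ))))))
  [9] S^6(Z)

Term B:
  start: add(S^4(Z), mul(SZ, add(Z, SSZ)))
  [1] S(add(SSSZ, mul(SZ, add(Z, SSZ))))
  [2] S(S(add(SSZ, mul(SZ, add(Z, SSZ)))))
  [3] S(S(S(add(SZ, mul(SZ, add(Z, SSZ))))))
  [4] S(S(S(S(add(Z, mul(SZ, add(Z, SSZ)))))))
  [5] S(S(S(S(mul(SZ, add(Z, SSZ))))))
  [6] S(S(S(S(add(add(Z, SSZ), mul(Z, add(Z, SSZ)))))))
  [7] S(S(S(S(add(SSZ, mul(Z, add(Z, SSZ)))))))
  [8] S(S(S(S(S(add(SZ, mul(Z, add(Z, SSZ))))))))
  [9] S(S(S(S(S(S(add(Z, mul(Z, add(Z, SSZ)))))))))
  [10] S(S(S(S(S(S(mul(Z, add(Z, SSZ))))))))
  [11] S^6(Z)

Answer: SAME — A ⇓ S^6(Z), B ⇓ S^6(Z)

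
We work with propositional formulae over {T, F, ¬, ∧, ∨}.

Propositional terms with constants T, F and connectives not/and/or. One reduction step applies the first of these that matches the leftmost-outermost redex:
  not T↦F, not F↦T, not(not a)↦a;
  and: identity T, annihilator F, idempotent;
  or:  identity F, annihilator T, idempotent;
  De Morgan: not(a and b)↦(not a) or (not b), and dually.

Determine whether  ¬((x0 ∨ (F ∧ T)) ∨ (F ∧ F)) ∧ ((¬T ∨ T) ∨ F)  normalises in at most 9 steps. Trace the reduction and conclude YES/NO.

Answer: NO — after 9 steps the term is (¬x0 ∧ T) ∧ ((¬T ∨ T) ∨ F), not yet normal

Derivation:
  start: ¬((x0 ∨ (F ∧ T)) ∨ (F ∧ F)) ∧ ((¬T ∨ T) ∨ F)
  [1] (¬(x0 ∨ (F ∧ T)) ∧ ¬(F ∧ F)) ∧ ((¬T ∨ T) ∨ F)
  [2] ((¬x0 ∧ ¬(F ∧ T)) ∧ ¬(F ∧ F)) ∧ ((¬T ∨ T) ∨ F)
  [3] ((¬x0 ∧ (¬F ∨ ¬T)) ∧ ¬(F ∧ F)) ∧ ((¬T ∨ T) ∨ F)
  [4] ((¬x0 ∧ (T ∨ ¬T)) ∧ ¬(F ∧ F)) ∧ ((¬T ∨ T) ∨ F)
  [5] ((¬x0 ∧ T) ∧ ¬(F ∧ F)) ∧ ((¬T ∨ T) ∨ F)
  [6] (¬x0 ∧ ¬(F ∧ F)) ∧ ((¬T ∨ T) ∨ F)
  [7] (¬x0 ∧ (¬F ∨ ¬F)) ∧ ((¬T ∨ T) ∨ F)
  [8] (¬x0 ∧ ¬F) ∧ ((¬T ∨ T) ∨ F)
  [9] (¬x0 ∧ T) ∧ ((¬T ∨ T) ∨ F)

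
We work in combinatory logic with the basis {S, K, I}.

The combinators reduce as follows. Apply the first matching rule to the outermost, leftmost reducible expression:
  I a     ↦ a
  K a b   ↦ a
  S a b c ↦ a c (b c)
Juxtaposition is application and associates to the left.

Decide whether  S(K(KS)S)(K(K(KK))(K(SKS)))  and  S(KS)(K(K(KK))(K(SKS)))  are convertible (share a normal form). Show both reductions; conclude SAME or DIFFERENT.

Answer: SAME — A ⇓ S(KS)(K(KK)), B ⇓ S(KS)(K(KK))

Reduction:
Term A:
  start: S(K(KS)S)(K(K(KK))(K(SKS)))
  step 1: S(KS)(K(K(KK))(K(SKS)))
  step 2: S(KS)(K(KK))

Term B:
  start: S(KS)(K(K(KK))(K(SKS)))
  step 1: S(KS)(K(KK))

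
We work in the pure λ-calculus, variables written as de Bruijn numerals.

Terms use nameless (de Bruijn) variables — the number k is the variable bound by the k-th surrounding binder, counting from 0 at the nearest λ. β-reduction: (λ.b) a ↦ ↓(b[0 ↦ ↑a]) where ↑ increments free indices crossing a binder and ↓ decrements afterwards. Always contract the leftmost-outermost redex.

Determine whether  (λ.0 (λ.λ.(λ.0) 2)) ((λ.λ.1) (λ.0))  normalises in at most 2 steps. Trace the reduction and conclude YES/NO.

  start: (λ.0 (λ.λ.(λ.0) 2)) ((λ.λ.1) (λ.0))
  [1] (λ.λ.1) (λ.0) (λ.λ.(λ.0) ((λ.λ.1) (λ.0)))
  [2] (λ.λ.0) (λ.λ.(λ.0) ((λ.λ.1) (λ.0)))

Answer: NO — after 2 steps the term is (λ.λ.0) (λ.λ.(λ.0) ((λ.λ.1) (λ.0))), not yet normal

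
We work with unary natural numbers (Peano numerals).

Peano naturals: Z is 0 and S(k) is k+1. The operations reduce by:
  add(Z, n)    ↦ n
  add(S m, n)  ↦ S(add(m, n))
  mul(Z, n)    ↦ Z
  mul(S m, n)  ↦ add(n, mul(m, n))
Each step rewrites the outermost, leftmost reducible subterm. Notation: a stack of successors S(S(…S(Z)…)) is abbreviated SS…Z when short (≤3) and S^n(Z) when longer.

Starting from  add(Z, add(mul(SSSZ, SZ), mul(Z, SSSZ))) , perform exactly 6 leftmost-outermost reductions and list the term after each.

Answer: after 6 steps: S(add(add(SZ, mul(SZ, SZ)), mul(Z, SSSZ)))

Reduction:
  start: add(Z, add(mul(SSSZ, SZ), mul(Z, SSSZ)))
  →1  add(mul(SSSZ, SZ), mul(Z, SSSZ))
  →2  add(add(SZ, mul(SSZ, SZ)), mul(Z, SSSZ))
  →3  add(S(add(Z, mul(SSZ, SZ))), mul(Z, SSSZ))
  →4  S(add(add(Z, mul(SSZ, SZ)), mul(Z, SSSZ)))
  →5  S(add(mul(SSZ, SZ), mul(Z, SSSZ)))
  →6  S(add(add(SZ, mul(SZ, SZ)), mul(Z, SSSZ)))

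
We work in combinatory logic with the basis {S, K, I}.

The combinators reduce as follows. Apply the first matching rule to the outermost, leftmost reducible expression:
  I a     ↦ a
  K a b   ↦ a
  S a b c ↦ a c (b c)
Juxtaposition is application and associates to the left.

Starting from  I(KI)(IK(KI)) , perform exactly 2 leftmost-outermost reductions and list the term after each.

  start: I(KI)(IK(KI))
  →1  KI(IK(KI))
  →2  I

Answer: after 2 steps: I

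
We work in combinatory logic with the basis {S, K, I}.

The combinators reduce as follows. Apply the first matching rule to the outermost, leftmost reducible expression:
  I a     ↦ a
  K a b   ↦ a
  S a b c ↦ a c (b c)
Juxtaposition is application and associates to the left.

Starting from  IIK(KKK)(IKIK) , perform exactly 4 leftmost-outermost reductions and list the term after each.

Answer: after 4 steps: K

Reduction:
  start: IIK(KKK)(IKIK)
  step 1: IK(KKK)(IKIK)
  step 2: K(KKK)(IKIK)
  step 3: KKK
  step 4: K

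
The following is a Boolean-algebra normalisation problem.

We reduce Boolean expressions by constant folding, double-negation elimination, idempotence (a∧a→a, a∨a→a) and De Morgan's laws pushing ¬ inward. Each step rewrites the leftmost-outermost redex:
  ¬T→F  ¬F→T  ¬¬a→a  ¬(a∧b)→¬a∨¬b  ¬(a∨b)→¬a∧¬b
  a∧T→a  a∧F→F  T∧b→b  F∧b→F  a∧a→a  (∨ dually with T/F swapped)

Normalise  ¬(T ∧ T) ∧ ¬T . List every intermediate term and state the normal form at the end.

  start: ¬(T ∧ T) ∧ ¬T
  [1] (¬T ∨ ¬T) ∧ ¬T
  [2] ¬T ∧ ¬T
  [3] ¬T
  [4] F

Answer: normal form = F  (in 4 steps)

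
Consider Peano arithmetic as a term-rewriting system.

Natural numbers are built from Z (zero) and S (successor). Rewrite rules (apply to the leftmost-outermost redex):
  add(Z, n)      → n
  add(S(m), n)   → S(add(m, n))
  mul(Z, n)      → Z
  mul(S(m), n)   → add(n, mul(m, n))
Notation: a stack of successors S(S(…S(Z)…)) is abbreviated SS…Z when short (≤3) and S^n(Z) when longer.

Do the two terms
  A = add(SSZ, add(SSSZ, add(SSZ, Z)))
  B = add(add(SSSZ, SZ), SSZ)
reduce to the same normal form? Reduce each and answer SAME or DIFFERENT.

Term A:
  start: add(SSZ, add(SSSZ, add(SSZ, Z)))
  →1  S(add(SZ, add(SSSZ, add(SSZ, Z))))
  →2  S(S(add(Z, add(SSSZ, add(SSZ, Z)))))
  →3  S(S(add(SSSZ, add(SSZ, Z))))
  →4  S(S(S(add(SSZ, add(SSZ, Z)))))
  →5  S(S(S(S(add(SZ, add(SSZ, Z))))))
  →6  S(S(S(S(S(add(Z, add(SSZ, Z)))))))
  →7  S(S(S(S(S(add(SSZ, Z))))))
  →8  S(S(S(S(S(S(add(SZ, Z)))))))
  →9  S(S(S(S(S(S(S(add(Z, Z))))))))
  →10  S^7(Z)

Term B:
  start: add(add(SSSZ, SZ), SSZ)
  →1  add(S(add(SSZ, SZ)), SSZ)
  →2  S(add(add(SSZ, SZ), SSZ))
  →3  S(add(S(add(SZ, SZ)), SSZ))
  →4  S(S(add(add(SZ, SZ), SSZ)))
  →5  S(S(add(S(add(Z, SZ)), SSZ)))
  →6  S(S(S(add(add(Z, SZ), SSZ))))
  →7  S(S(S(add(SZ, SSZ))))
  →8  S(S(S(S(add(Z, SSZ)))))
  →9  S^6(Z)

Answer: DIFFERENT — A ⇓ S^7(Z), B ⇓ S^6(Z)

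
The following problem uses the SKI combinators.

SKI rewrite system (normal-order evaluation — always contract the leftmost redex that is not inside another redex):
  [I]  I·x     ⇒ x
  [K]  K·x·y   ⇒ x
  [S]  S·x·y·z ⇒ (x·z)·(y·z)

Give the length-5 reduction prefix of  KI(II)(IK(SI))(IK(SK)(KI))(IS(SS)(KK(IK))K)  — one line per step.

  start: KI(II)(IK(SI))(IK(SK)(KI))(IS(SS)(KK(IK))K)
  →1  I(IK(SI))(IK(SK)(KI))(IS(SS)(KK(IK))K)
  →2  IK(SI)(IK(SK)(KI))(IS(SS)(KK(IK))K)
  →3  K(SI)(IK(SK)(KI))(IS(SS)(KK(IK))K)
  →4  SI(IS(SS)(KK(IK))K)
  →5  SI(S(SS)(KK(IK))K)

Answer: after 5 steps: SI(S(SS)(KK(IK))K)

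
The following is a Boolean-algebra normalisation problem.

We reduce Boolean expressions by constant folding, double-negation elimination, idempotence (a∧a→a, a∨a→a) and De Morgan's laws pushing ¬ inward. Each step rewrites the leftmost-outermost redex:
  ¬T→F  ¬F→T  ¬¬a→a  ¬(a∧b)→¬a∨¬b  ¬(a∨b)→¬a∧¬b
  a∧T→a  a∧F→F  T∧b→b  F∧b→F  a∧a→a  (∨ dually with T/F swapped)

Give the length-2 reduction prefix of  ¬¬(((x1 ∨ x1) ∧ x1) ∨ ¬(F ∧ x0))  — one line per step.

  start: ¬¬(((x1 ∨ x1) ∧ x1) ∨ ¬(F ∧ x0))
  [1] ((x1 ∨ x1) ∧ x1) ∨ ¬(F ∧ x0)
  [2] (x1 ∧ x1) ∨ ¬(F ∧ x0)

Answer: after 2 steps: (x1 ∧ x1) ∨ ¬(F ∧ x0)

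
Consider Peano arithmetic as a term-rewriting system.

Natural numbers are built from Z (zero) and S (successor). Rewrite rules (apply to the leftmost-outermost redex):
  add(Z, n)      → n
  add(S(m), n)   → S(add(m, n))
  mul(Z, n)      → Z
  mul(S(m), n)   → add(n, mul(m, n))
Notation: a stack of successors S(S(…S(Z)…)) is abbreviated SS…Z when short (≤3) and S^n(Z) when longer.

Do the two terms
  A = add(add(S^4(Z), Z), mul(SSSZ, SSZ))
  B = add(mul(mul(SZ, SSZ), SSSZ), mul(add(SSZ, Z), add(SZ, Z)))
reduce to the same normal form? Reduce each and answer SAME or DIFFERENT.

Term A:
  start: add(add(S^4(Z), Z), mul(SSSZ, SSZ))
  →1  add(S(add(SSSZ, Z)), mul(SSSZ, SSZ))
  →2  S(add(add(SSSZ, Z), mul(SSSZ, SSZ)))
  →3  S(add(S(add(SSZ, Z)), mul(SSSZ, SSZ)))
  →4  S(S(add(add(SSZ, Z), mul(SSSZ, SSZ))))
  →5  S(S(add(S(add(SZ, Z)), mul(SSSZ, SSZ))))
  →6  S(S(S(add(add(SZ, Z), mul(SSSZ, SSZ)))))
  →7  S(S(S(add(S(add(Z, Z)), mul(SSSZ, SSZ)))))
  →8  S(S(S(S(add(add(Z, Z), mul(SSSZ, SSZ))))))
  →9  S(S(S(S(add(Z, mul(SSSZ, SSZ))))))
  →10  S(S(S(S(mul(SSSZ, SSZ)))))
  →11  S(S(S(S(add(SSZ, mul(SSZ, SSZ))))))
  →12  S(S(S(S(S(add(SZ, mul(SSZ, SSZ)))))))
  →13  S(S(S(S(S(S(add(Z, mul(SSZ, SSZ))))))))
  →14  S(S(S(S(S(S(mul(SSZ, SSZ)))))))
  →15  S(S(S(S(S(S(add(SSZ, mul(SZ, SSZ))))))))
  →16  S(S(S(S(S(S(S(add(SZ, mul(SZ, SSZ)))))))))
  →17  S(S(S(S(S(S(S(S(add(Z, mul(SZ, SSZ))))))))))
  →18  S(S(S(S(S(S(S(S(mul(SZ, SSZ)))))))))
  →19  S(S(S(S(S(S(S(S(add(SSZ, mul(Z, SSZ))))))))))
  →20  S(S(S(S(S(S(S(S(S(add(SZ, mul(Z, SSZ)))))))))))
  →21  S(S(S(S(S(S(S(S(S(S(add(Z, mul(Z, SSZ))))))))))))
  →22  S(S(S(S(S(S(S(S(S(S(mul(Z, SSZ)))))))))))
  →23  S^10(Z)

Term B:
  start: add(mul(mul(SZ, SSZ), SSSZ), mul(add(SSZ, Z), add(SZ, Z)))
  →1  add(mul(add(SSZ, mul(Z, SSZ)), SSSZ), mul(add(SSZ, Z), add(SZ, Z)))
  →2  add(mul(S(add(SZ, mul(Z, SSZ))), SSSZ), mul(add(SSZ, Z), add(SZ, Z)))
  →3  add(add(SSSZ, mul(add(SZ, mul(Z, SSZ)), SSSZ)), mul(add(SSZ, Z), add(SZ, Z)))
  →4  add(S(add(SSZ, mul(add(SZ, mul(Z, SSZ)), SSSZ))), mul(add(SSZ, Z), add(SZ, Z)))
  →5  S(add(add(SSZ, mul(add(SZ, mul(Z, SSZ)), SSSZ)), mul(add(SSZ, Z), add(SZ, Z))))
  →6  S(add(S(add(SZ, mul(add(SZ, mul(Z, SSZ)), SSSZ))), mul(add(SSZ, Z), add(SZ, Z))))
  →7  S(S(add(add(SZ, mul(add(SZ, mul(Z, SSZ)), SSSZ)), mul(add(SSZ, Z), add(SZ, Z)))))
  →8  S(S(add(S(add(Z, mul(add(SZ, mul(Z, SSZ)), SSSZ))), mul(add(SSZ, Z), add(SZ, Z)))))
  →9  S(S(S(add(add(Z, mul(add(SZ, mul(Z, SSZ)), SSSZ)), mul(add(SSZ, Z), add(SZ, Z))))))
  →10  S(S(S(add(mul(add(SZ, mul(Z, SSZ)), SSSZ), mul(add(SSZ, Z), add(SZ, Z))))))
  →11  S(S(S(add(mul(S(add(Z, mul(Z, SSZ))), SSSZ), mul(add(SSZ, Z), add(SZ, Z))))))
  →12  S(S(S(add(add(SSSZ, mul(add(Z, mul(Z, SSZ)), SSSZ)), mul(add(SSZ, Z), add(SZ, Z))))))
  →13  S(S(S(add(S(add(SSZ, mul(add(Z, mul(Z, SSZ)), SSSZ))), mul(add(SSZ, Z), add(SZ, Z))))))
  →14  S(S(S(S(add(add(SSZ, mul(add(Z, mul(Z, SSZ)), SSSZ)), mul(add(SSZ, Z), add(SZ, Z)))))))
  →15  S(S(S(S(add(S(add(SZ, mul(add(Z, mul(Z, SSZ)), SSSZ))), mul(add(SSZ, Z), add(SZ, Z)))))))
  →16  S(S(S(S(S(add(add(SZ, mul(add(Z, mul(Z, SSZ)), SSSZ)), mul(add(SSZ, Z), add(SZ, Z))))))))
  →17  S(S(S(S(S(add(S(add(Z, mul(add(Z, mul(Z, SSZ)), SSSZ))), mul(add(SSZ, Z), add(SZ, Z))))))))
  →18  S(S(S(S(S(S(add(add(Z, mul(add(Z, mul(Z, SSZ)), SSSZ)), mul(add(SSZ, Z), add(SZ, Z)))))))))
  →19  S(S(S(S(S(S(add(mul(add(Z, mul(Z, SSZ)), SSSZ), mul(add(SSZ, Z), add(SZ, Z)))))))))
  →20  S(S(S(S(S(S(add(mul(mul(Z, SSZ), SSSZ), mul(add(SSZ, Z), add(SZ, Z)))))))))
  →21  S(S(S(S(S(S(add(mul(Z, SSSZ), mul(add(SSZ, Z), add(SZ, Z)))))))))
  →22  S(S(S(S(S(S(add(Z, mul(add(SSZ, Z), add(SZ, Z)))))))))
  →23  S(S(S(S(S(S(mul(add(SSZ, Z), add(SZ, Z))))))))
  →24  S(S(S(S(S(S(mul(S(add(SZ, Z)), add(SZ, Z))))))))
  →25  S(S(S(S(S(S(add(add(SZ, Z), mul(add(SZ, Z), add(SZ, Z)))))))))
  →26  S(S(S(S(S(S(add(S(add(Z, Z)), mul(add(SZ, Z), add(SZ, Z)))))))))
  →27  S(S(S(S(S(S(S(add(add(Z, Z), mul(add(SZ, Z), add(SZ, Z))))))))))
  →28  S(S(S(S(S(S(S(add(Z, mul(add(SZ, Z), add(SZ, Z))))))))))
  →29  S(S(S(S(S(S(S(mul(add(SZ, Z), add(SZ, Z)))))))))
  →30  S(S(S(S(S(S(S(mul(S(add(Z, Z)), add(SZ, Z)))))))))
  →31  S(S(S(S(S(S(S(add(add(SZ, Z), mul(add(Z, Z), add(SZ, Z))))))))))
  →32  S(S(S(S(S(S(S(add(S(add(Z, Z)), mul(add(Z, Z), add(SZ, Z))))))))))
  →33  S(S(S(S(S(S(S(S(add(add(Z, Z), mul(add(Z, Z), add(SZ, Z)))))))))))
  →34  S(S(S(S(S(S(S(S(add(Z, mul(add(Z, Z), add(SZ, Z)))))))))))
  →35  S(S(S(S(S(S(S(S(mul(add(Z, Z), add(SZ, Z))))))))))
  →36  S(S(S(S(S(S(S(S(mul(Z, add(SZ, Z))))))))))
  →37  S^8(Z)

Answer: DIFFERENT — A ⇓ S^10(Z), B ⇓ S^8(Z)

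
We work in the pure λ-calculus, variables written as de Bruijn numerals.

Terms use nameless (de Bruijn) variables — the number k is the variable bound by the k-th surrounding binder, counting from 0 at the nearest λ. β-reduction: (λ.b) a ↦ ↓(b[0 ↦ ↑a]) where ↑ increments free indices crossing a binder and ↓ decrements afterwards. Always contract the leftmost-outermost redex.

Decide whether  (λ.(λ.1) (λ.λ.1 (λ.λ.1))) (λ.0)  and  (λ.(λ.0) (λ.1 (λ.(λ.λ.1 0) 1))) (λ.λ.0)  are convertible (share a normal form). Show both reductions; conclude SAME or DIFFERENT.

Answer: DIFFERENT — A ⇓ λ.0, B ⇓ λ.λ.0

Reduction:
Term A:
  start: (λ.(λ.1) (λ.λ.1 (λ.λ.1))) (λ.0)
  step 1: (λ.λ.0) (λ.λ.1 (λ.λ.1))
  step 2: λ.0

Term B:
  start: (λ.(λ.0) (λ.1 (λ.(λ.λ.1 0) 1))) (λ.λ.0)
  step 1: (λ.0) (λ.(λ.λ.0) (λ.(λ.λ.1 0) 1))
  step 2: λ.(λ.λ.0) (λ.(λ.λ.1 0) 1)
  step 3: λ.λ.0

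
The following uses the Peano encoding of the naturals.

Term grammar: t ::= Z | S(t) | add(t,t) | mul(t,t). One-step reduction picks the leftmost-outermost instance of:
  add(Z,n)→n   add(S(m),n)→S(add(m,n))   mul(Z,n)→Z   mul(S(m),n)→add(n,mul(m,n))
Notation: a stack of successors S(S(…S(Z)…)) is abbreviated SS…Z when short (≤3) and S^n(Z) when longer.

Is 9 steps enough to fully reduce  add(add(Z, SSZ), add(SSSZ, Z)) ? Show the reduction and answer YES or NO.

Answer: YES — reaches normal form S^5(Z) in 8 ≤ 9 steps

Working:
  start: add(add(Z, SSZ), add(SSSZ, Z))
  [1] add(SSZ, add(SSSZ, Z))
  [2] S(add(SZ, add(SSSZ, Z)))
  [3] S(S(add(Z, add(SSSZ, Z))))
  [4] S(S(add(SSSZ, Z)))
  [5] S(S(S(add(SSZ, Z))))
  [6] S(S(S(S(add(SZ, Z)))))
  [7] S(S(S(S(S(add(Z, Z))))))
  [8] S^5(Z)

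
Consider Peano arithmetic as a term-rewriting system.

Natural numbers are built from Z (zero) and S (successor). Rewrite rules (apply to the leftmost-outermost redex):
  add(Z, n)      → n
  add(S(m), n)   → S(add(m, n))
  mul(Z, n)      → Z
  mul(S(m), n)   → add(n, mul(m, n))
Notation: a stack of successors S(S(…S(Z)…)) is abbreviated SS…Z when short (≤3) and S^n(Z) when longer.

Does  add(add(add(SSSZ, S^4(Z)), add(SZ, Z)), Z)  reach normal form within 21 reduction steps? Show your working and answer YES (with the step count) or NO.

  start: add(add(add(SSSZ, S^4(Z)), add(SZ, Z)), Z)
  [1] add(add(S(add(SSZ, S^4(Z))), add(SZ, Z)), Z)
  [2] add(S(add(add(SSZ, S^4(Z)), add(SZ, Z))), Z)
  [3] S(add(add(add(SSZ, S^4(Z)), add(SZ, Z)), Z))
  [4] S(add(add(S(add(SZ, S^4(Z))), add(SZ, Z)), Z))
  [5] S(add(S(add(add(SZ, S^4(Z)), add(SZ, Z))), Z))
  [6] S(S(add(add(add(SZ, S^4(Z)), add(SZ, Z)), Z)))
  [7] S(S(add(add(S(add(Z, S^4(Z))), add(SZ, Z)), Z)))
  [8] S(S(add(S(add(add(Z, S^4(Z)), add(SZ, Z))), Z)))
  [9] S(S(S(add(add(add(Z, S^4(Z)), add(SZ, Z)), Z))))
  [10] S(S(S(add(add(S^4(Z), add(SZ, Z)), Z))))
  [11] S(S(S(add(S(add(SSSZ, add(SZ, Z))), Z))))
  [12] S(S(S(S(add(add(SSSZ, add(SZ, Z)), Z)))))
  [13] S(S(S(S(add(S(add(SSZ, add(SZ, Z))), Z)))))
  [14] S(S(S(S(S(add(add(SSZ, add(SZ, Z)), Z))))))
  [15] S(S(S(S(S(add(S(add(SZ, add(SZ, Z))), Z))))))
  [16] S(S(S(S(S(S(add(add(SZ, add(SZ, Z)), Z)))))))
  [17] S(S(S(S(S(S(add(S(add(Z, add(SZ, Z))), Z)))))))
  [18] S(S(S(S(S(S(S(add(add(Z, add(SZ, Z)), Z))))))))
  [19] S(S(S(S(S(S(S(add(add(SZ, Z), Z))))))))
  [20] S(S(S(S(S(S(S(add(S(add(Z, Z)), Z))))))))
  [21] S(S(S(S(S(S(S(S(add(add(Z, Z), Z)))))))))

Answer: NO — after 21 steps the term is S(S(S(S(S(S(S(S(add(add(Z, Z), Z))))))))), not yet normal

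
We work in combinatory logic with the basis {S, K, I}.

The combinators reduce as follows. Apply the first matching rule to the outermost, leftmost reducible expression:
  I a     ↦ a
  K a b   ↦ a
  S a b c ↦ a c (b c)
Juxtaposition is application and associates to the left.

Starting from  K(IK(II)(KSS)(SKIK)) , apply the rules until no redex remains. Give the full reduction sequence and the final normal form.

Answer: normal form = KK  (in 6 steps)

Derivation:
  start: K(IK(II)(KSS)(SKIK))
  →1  K(K(II)(KSS)(SKIK))
  →2  K(II(SKIK))
  →3  K(I(SKIK))
  →4  K(SKIK)
  →5  K(KK(IK))
  →6  KK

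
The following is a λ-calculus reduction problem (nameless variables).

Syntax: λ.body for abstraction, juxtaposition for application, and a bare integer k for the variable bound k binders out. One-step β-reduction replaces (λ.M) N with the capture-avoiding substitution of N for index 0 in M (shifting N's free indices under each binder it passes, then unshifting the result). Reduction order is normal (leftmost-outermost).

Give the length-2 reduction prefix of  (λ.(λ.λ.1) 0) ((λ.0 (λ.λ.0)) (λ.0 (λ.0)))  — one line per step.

Answer: after 2 steps: λ.(λ.0 (λ.λ.0)) (λ.0 (λ.0))

Reduction:
  start: (λ.(λ.λ.1) 0) ((λ.0 (λ.λ.0)) (λ.0 (λ.0)))
  step 1: (λ.λ.1) ((λ.0 (λ.λ.0)) (λ.0 (λ.0)))
  step 2: λ.(λ.0 (λ.λ.0)) (λ.0 (λ.0))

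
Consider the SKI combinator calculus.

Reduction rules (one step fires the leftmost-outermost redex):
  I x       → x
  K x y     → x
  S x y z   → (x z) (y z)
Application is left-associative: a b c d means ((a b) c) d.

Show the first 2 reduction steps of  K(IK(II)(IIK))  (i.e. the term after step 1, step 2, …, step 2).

Answer: after 2 steps: K(II)

Working:
  start: K(IK(II)(IIK))
  step 1: K(K(II)(IIK))
  step 2: K(II)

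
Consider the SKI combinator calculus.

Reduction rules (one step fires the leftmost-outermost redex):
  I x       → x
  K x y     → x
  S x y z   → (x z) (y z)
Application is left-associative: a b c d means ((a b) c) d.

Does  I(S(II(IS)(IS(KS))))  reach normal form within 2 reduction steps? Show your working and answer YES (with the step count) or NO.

  start: I(S(II(IS)(IS(KS))))
  step 1: S(II(IS)(IS(KS)))
  step 2: S(I(IS)(IS(KS)))

Answer: NO — after 2 steps the term is S(I(IS)(IS(KS))), not yet normal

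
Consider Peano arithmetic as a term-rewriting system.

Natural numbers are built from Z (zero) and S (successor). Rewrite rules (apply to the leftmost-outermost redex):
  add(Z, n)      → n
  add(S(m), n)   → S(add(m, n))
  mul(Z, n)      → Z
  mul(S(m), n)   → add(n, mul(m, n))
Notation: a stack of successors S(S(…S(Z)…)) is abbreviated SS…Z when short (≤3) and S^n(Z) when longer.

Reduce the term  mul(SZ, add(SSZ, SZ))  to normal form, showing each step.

  start: mul(SZ, add(SSZ, SZ))
  →1  add(add(SSZ, SZ), mul(Z, add(SSZ, SZ)))
  →2  add(S(add(SZ, SZ)), mul(Z, add(SSZ, SZ)))
  →3  S(add(add(SZ, SZ), mul(Z, add(SSZ, SZ))))
  →4  S(add(S(add(Z, SZ)), mul(Z, add(SSZ, SZ))))
  →5  S(S(add(add(Z, SZ), mul(Z, add(SSZ, SZ)))))
  →6  S(S(add(SZ, mul(Z, add(SSZ, SZ)))))
  →7  S(S(S(add(Z, mul(Z, add(SSZ, SZ))))))
  →8  S(S(S(mul(Z, add(SSZ, SZ)))))
  →9  SSSZ

Answer: normal form = SSSZ  (in 9 steps)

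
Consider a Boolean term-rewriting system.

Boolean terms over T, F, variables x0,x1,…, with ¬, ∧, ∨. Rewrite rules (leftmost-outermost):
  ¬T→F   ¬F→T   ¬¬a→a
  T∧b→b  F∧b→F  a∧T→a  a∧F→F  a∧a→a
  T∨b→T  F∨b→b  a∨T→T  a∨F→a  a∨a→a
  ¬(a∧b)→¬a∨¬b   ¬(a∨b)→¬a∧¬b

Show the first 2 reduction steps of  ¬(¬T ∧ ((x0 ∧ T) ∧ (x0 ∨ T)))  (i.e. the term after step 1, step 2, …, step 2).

  start: ¬(¬T ∧ ((x0 ∧ T) ∧ (x0 ∨ T)))
  →1  ¬¬T ∨ ¬((x0 ∧ T) ∧ (x0 ∨ T))
  →2  T ∨ ¬((x0 ∧ T) ∧ (x0 ∨ T))

Answer: after 2 steps: T ∨ ¬((x0 ∧ T) ∧ (x0 ∨ T))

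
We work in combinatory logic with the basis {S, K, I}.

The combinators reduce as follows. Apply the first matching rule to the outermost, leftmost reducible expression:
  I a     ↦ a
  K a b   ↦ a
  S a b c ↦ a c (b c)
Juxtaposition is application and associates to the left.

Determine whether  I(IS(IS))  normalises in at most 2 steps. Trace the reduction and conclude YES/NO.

Answer: NO — after 2 steps the term is S(IS), not yet normal

Reduction:
  start: I(IS(IS))
  →1  IS(IS)
  →2  S(IS)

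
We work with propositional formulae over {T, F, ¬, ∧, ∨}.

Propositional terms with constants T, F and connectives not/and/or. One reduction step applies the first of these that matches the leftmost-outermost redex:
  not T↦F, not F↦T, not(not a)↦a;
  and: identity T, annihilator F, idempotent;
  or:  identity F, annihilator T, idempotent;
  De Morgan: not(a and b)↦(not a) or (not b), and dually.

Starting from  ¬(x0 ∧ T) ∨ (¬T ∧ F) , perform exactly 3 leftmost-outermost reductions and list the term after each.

  start: ¬(x0 ∧ T) ∨ (¬T ∧ F)
  step 1: (¬x0 ∨ ¬T) ∨ (¬T ∧ F)
  step 2: (¬x0 ∨ F) ∨ (¬T ∧ F)
  step 3: ¬x0 ∨ (¬T ∧ F)

Answer: after 3 steps: ¬x0 ∨ (¬T ∧ F)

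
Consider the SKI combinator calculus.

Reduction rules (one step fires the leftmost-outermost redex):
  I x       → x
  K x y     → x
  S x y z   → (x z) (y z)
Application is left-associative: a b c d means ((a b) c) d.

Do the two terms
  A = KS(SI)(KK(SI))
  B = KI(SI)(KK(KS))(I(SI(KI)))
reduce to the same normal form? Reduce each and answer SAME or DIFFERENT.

Term A:
  start: KS(SI)(KK(SI))
  →1  S(KK(SI))
  →2  SK

Term B:
  start: KI(SI)(KK(KS))(I(SI(KI)))
  →1  I(KK(KS))(I(SI(KI)))
  →2  KK(KS)(I(SI(KI)))
  →3  K(I(SI(KI)))
  →4  K(SI(KI))

Answer: DIFFERENT — A ⇓ SK, B ⇓ K(SI(KI))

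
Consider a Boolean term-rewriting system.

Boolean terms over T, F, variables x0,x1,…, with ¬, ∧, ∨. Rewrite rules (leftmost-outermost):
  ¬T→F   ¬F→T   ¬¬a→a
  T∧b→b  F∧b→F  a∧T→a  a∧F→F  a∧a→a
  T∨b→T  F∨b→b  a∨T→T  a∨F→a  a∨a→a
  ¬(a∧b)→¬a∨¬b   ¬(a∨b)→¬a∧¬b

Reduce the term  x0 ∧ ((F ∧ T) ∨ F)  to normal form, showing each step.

Answer: normal form = F  (in 3 steps)

Derivation:
  start: x0 ∧ ((F ∧ T) ∨ F)
  [1] x0 ∧ (F ∧ T)
  [2] x0 ∧ F
  [3] F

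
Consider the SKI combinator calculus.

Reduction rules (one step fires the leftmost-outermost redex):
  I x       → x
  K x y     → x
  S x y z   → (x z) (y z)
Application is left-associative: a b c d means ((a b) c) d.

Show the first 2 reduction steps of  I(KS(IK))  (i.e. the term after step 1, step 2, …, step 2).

Answer: after 2 steps: S

Reduction:
  start: I(KS(IK))
  step 1: KS(IK)
  step 2: S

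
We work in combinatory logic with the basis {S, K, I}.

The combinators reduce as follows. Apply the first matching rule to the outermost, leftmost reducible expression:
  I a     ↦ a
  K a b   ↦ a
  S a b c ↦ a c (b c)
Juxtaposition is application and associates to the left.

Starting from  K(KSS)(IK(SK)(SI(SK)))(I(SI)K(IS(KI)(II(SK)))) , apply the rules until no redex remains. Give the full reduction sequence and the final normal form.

  start: K(KSS)(IK(SK)(SI(SK)))(I(SI)K(IS(KI)(II(SK))))
  step 1: KSS(I(SI)K(IS(KI)(II(SK))))
  step 2: S(I(SI)K(IS(KI)(II(SK))))
  step 3: S(SIK(IS(KI)(II(SK))))
  step 4: S(I(IS(KI)(II(SK)))(K(IS(KI)(II(SK)))))
  step 5: S(IS(KI)(II(SK))(K(IS(KI)(II(SK)))))
  step 6: S(S(KI)(II(SK))(K(IS(KI)(II(SK)))))
  step 7: S(KI(K(IS(KI)(II(SK))))(II(SK)(K(IS(KI)(II(SK))))))
  step 8: S(I(II(SK)(K(IS(KI)(II(SK))))))
  step 9: S(II(SK)(K(IS(KI)(II(SK)))))
  step 10: S(I(SK)(K(IS(KI)(II(SK)))))
  step 11: S(SK(K(IS(KI)(II(SK)))))
  step 12: S(SK(K(S(KI)(II(SK)))))
  step 13: S(SK(K(S(KI)(I(SK)))))
  step 14: S(SK(K(S(KI)(SK))))

Answer: normal form = S(SK(K(S(KI)(SK))))  (in 14 steps)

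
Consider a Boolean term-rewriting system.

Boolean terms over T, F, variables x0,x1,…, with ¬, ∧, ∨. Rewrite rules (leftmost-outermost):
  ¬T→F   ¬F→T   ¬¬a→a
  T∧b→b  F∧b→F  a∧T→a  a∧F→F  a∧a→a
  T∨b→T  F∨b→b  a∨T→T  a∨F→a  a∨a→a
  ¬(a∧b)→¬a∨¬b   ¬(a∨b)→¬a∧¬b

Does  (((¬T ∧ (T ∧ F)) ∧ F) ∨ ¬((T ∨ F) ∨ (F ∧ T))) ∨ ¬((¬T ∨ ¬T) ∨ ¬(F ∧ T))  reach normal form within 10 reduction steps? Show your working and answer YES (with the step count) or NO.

  start: (((¬T ∧ (T ∧ F)) ∧ F) ∨ ¬((T ∨ F) ∨ (F ∧ T))) ∨ ¬((¬T ∨ ¬T) ∨ ¬(F ∧ T))
  step 1: (F ∨ ¬((T ∨ F) ∨ (F ∧ T))) ∨ ¬((¬T ∨ ¬T) ∨ ¬(F ∧ T))
  step 2: ¬((T ∨ F) ∨ (F ∧ T)) ∨ ¬((¬T ∨ ¬T) ∨ ¬(F ∧ T))
  step 3: (¬(T ∨ F) ∧ ¬(F ∧ T)) ∨ ¬((¬T ∨ ¬T) ∨ ¬(F ∧ T))
  step 4: ((¬T ∧ ¬F) ∧ ¬(F ∧ T)) ∨ ¬((¬T ∨ ¬T) ∨ ¬(F ∧ T))
  step 5: ((F ∧ ¬F) ∧ ¬(F ∧ T)) ∨ ¬((¬T ∨ ¬T) ∨ ¬(F ∧ T))
  step 6: (F ∧ ¬(F ∧ T)) ∨ ¬((¬T ∨ ¬T) ∨ ¬(F ∧ T))
  step 7: F ∨ ¬((¬T ∨ ¬T) ∨ ¬(F ∧ T))
  step 8: ¬((¬T ∨ ¬T) ∨ ¬(F ∧ T))
  step 9: ¬(¬T ∨ ¬T) ∧ ¬¬(F ∧ T)
  step 10: (¬¬T ∧ ¬¬T) ∧ ¬¬(F ∧ T)

Answer: NO — after 10 steps the term is (¬¬T ∧ ¬¬T) ∧ ¬¬(F ∧ T), not yet normal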